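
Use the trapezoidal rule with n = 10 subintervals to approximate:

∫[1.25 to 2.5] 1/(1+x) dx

f(x) = 1/(1+x)
a = 1.25, b = 2.5, n = 10
h = (b - a)/n = 0.125000

Trapezoidal rule: (h/2)[f(x₀) + 2f(x₁) + 2f(x₂) + ... + f(xₙ)]

x_0 = 1.2500, f(x_0) = 0.444444, coefficient = 1
x_1 = 1.3750, f(x_1) = 0.421053, coefficient = 2
x_2 = 1.5000, f(x_2) = 0.400000, coefficient = 2
x_3 = 1.6250, f(x_3) = 0.380952, coefficient = 2
x_4 = 1.7500, f(x_4) = 0.363636, coefficient = 2
x_5 = 1.8750, f(x_5) = 0.347826, coefficient = 2
x_6 = 2.0000, f(x_6) = 0.333333, coefficient = 2
x_7 = 2.1250, f(x_7) = 0.320000, coefficient = 2
x_8 = 2.2500, f(x_8) = 0.307692, coefficient = 2
x_9 = 2.3750, f(x_9) = 0.296296, coefficient = 2
x_10 = 2.5000, f(x_10) = 0.285714, coefficient = 1

I ≈ (0.125000/2) × 7.071738 = 0.441984
Exact value: 0.441833
Error: 0.000151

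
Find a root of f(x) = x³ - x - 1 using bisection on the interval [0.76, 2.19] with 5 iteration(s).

f(x) = x³ - x - 1
Initial interval: [0.76, 2.19]

Iteration 1:
  c_1 = (0.760000 + 2.190000)/2 = 1.475000
  f(c_1) = f(1.475000) = 0.734047
  f(a) × f(c) < 0, new interval: [0.760000, 1.475000]
Iteration 2:
  c_2 = (0.760000 + 1.475000)/2 = 1.117500
  f(c_2) = f(1.117500) = -0.721959
  f(a) × f(c) ≥ 0, new interval: [1.117500, 1.475000]
Iteration 3:
  c_3 = (1.117500 + 1.475000)/2 = 1.296250
  f(c_3) = f(1.296250) = -0.118208
  f(a) × f(c) ≥ 0, new interval: [1.296250, 1.475000]
Iteration 4:
  c_4 = (1.296250 + 1.475000)/2 = 1.385625
  f(c_4) = f(1.385625) = 0.274715
  f(a) × f(c) < 0, new interval: [1.296250, 1.385625]
Iteration 5:
  c_5 = (1.296250 + 1.385625)/2 = 1.340938
  f(c_5) = f(1.340938) = 0.070220
  f(a) × f(c) < 0, new interval: [1.296250, 1.340938]

After 5 iteration(s), the approximation is c_5 = 1.340938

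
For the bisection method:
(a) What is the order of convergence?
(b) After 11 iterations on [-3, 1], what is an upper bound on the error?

(a) Bisection has linear (order 1) convergence; the error is halved each step.

(b) Error bound = (b-a)/2^n = (1 - (-3))/2^{11}
    = 4/2^{11}

(a) 1 (linear); (b) error ≤ 1.95e-03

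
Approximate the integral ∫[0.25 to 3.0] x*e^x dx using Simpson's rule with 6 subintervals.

f(x) = x*e^x
a = 0.25, b = 3.0, n = 6
h = (b - a)/n = 0.458333

Simpson's rule: (h/3)[f(x₀) + 4f(x₁) + 2f(x₂) + ... + f(xₙ)]

x_0 = 0.2500, f(x_0) = 0.321006, coefficient = 1
x_1 = 0.7083, f(x_1) = 1.438345, coefficient = 4
x_2 = 1.1667, f(x_2) = 3.746482, coefficient = 2
x_3 = 1.6250, f(x_3) = 8.252431, coefficient = 4
x_4 = 2.0833, f(x_4) = 16.731656, coefficient = 2
x_5 = 2.5417, f(x_5) = 32.281254, coefficient = 4
x_6 = 3.0000, f(x_6) = 60.256611, coefficient = 1

I ≈ (0.458333/3) × 269.422014 = 41.161697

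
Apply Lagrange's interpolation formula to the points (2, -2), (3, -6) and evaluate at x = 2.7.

Lagrange interpolation formula:
P(x) = Σ yᵢ × Lᵢ(x)
where Lᵢ(x) = Π_{j≠i} (x - xⱼ)/(xᵢ - xⱼ)

L_0(2.7) = (2.7 - 3)/(2 - 3) = 0.300000
L_1(2.7) = (2.7 - 2)/(3 - 2) = 0.700000

P(2.7) = (-2)×L_0(2.7) + (-6)×L_1(2.7)
P(2.7) = -4.800000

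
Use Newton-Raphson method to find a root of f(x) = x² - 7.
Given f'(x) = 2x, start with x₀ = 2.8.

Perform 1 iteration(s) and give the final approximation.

f(x) = x² - 7
f'(x) = 2x
x₀ = 2.8

Newton-Raphson formula: x_{n+1} = x_n - f(x_n)/f'(x_n)

Iteration 1:
  f(2.800000) = 0.840000
  f'(2.800000) = 5.600000
  x_1 = 2.800000 - 0.840000/5.600000 = 2.650000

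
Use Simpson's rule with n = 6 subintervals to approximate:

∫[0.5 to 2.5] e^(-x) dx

f(x) = e^(-x)
a = 0.5, b = 2.5, n = 6
h = (b - a)/n = 0.333333

Simpson's rule: (h/3)[f(x₀) + 4f(x₁) + 2f(x₂) + ... + f(xₙ)]

x_0 = 0.5000, f(x_0) = 0.606531, coefficient = 1
x_1 = 0.8333, f(x_1) = 0.434598, coefficient = 4
x_2 = 1.1667, f(x_2) = 0.311403, coefficient = 2
x_3 = 1.5000, f(x_3) = 0.223130, coefficient = 4
x_4 = 1.8333, f(x_4) = 0.159880, coefficient = 2
x_5 = 2.1667, f(x_5) = 0.114559, coefficient = 4
x_6 = 2.5000, f(x_6) = 0.082085, coefficient = 1

I ≈ (0.333333/3) × 4.720330 = 0.524481
Exact value: 0.524446
Error: 0.000035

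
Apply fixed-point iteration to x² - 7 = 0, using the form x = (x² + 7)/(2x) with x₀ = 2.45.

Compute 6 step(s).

Equation: x² - 7 = 0
Fixed-point form: x = (x² + 7)/(2x)
x₀ = 2.45

x_1 = g(2.450000) = 2.653571
x_2 = g(2.653571) = 2.645763
x_3 = g(2.645763) = 2.645751
x_4 = g(2.645751) = 2.645751
x_5 = g(2.645751) = 2.645751
x_6 = g(2.645751) = 2.645751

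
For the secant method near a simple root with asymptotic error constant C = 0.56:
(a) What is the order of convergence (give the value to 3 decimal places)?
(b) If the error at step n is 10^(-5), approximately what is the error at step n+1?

(a) Secant method has superlinear convergence with order φ = (1+√5)/2 ≈ 1.618.
    This means |e_{n+1}| ≈ C|e_n|^1.618.

(b) With |e_n| = 10^(-5) and C = 0.56:
    |e_{n+1}| ≈ 0.56 × (10^(-5))^1.618 = 0.56 × 10^(-8.09)

(a) ≈ 1.618 (golden ratio); (b) |e_{n+1}| ≈ 4.550e-09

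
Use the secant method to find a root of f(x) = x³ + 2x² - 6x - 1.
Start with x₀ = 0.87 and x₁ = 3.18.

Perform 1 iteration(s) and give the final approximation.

f(x) = x³ + 2x² - 6x - 1
x₀ = 0.87, x₁ = 3.18

Secant formula: x_{n+1} = x_n - f(x_n)(x_n - x_{n-1})/(f(x_n) - f(x_{n-1}))

Iteration 1:
  f(0.870000) = -4.047697
  f(3.180000) = 32.302232
  x_2 = 3.180000 - 32.302232×(3.180000 - 0.870000)/(32.302232 - (-4.047697))
       = 1.127227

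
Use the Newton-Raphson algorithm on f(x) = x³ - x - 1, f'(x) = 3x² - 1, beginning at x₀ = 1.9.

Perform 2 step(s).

f(x) = x³ - x - 1
f'(x) = 3x² - 1
x₀ = 1.9

Newton-Raphson formula: x_{n+1} = x_n - f(x_n)/f'(x_n)

Iteration 1:
  f(1.900000) = 3.959000
  f'(1.900000) = 9.830000
  x_1 = 1.900000 - 3.959000/9.830000 = 1.497253
Iteration 2:
  f(1.497253) = 0.859240
  f'(1.497253) = 5.725302
  x_2 = 1.497253 - 0.859240/5.725302 = 1.347176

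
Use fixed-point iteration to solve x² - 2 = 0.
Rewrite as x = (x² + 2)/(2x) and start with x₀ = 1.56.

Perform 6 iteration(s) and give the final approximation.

Equation: x² - 2 = 0
Fixed-point form: x = (x² + 2)/(2x)
x₀ = 1.56

x_1 = g(1.560000) = 1.421026
x_2 = g(1.421026) = 1.414230
x_3 = g(1.414230) = 1.414214
x_4 = g(1.414214) = 1.414214
x_5 = g(1.414214) = 1.414214
x_6 = g(1.414214) = 1.414214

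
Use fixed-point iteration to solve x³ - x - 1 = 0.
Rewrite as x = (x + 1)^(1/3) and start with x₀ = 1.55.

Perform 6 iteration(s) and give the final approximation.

Equation: x³ - x - 1 = 0
Fixed-point form: x = (x + 1)^(1/3)
x₀ = 1.55

x_1 = g(1.550000) = 1.366197
x_2 = g(1.366197) = 1.332550
x_3 = g(1.332550) = 1.326204
x_4 = g(1.326204) = 1.325000
x_5 = g(1.325000) = 1.324772
x_6 = g(1.324772) = 1.324728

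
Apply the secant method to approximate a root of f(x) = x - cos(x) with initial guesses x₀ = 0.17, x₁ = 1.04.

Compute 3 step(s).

f(x) = x - cos(x)
x₀ = 0.17, x₁ = 1.04

Secant formula: x_{n+1} = x_n - f(x_n)(x_n - x_{n-1})/(f(x_n) - f(x_{n-1}))

Iteration 1:
  f(0.170000) = -0.815585
  f(1.040000) = 0.533780
  x_2 = 1.040000 - 0.533780×(1.040000 - 0.170000)/(0.533780 - (-0.815585))
       = 0.695847
Iteration 2:
  f(1.040000) = 0.533780
  f(0.695847) = -0.071665
  x_3 = 0.695847 - (-0.071665)×(0.695847 - 1.040000)/(-0.071665 - 0.533780)
       = 0.736583
Iteration 3:
  f(0.695847) = -0.071665
  f(0.736583) = -0.004185
  x_4 = 0.736583 - (-0.004185)×(0.736583 - 0.695847)/(-0.004185 - (-0.071665))
       = 0.739110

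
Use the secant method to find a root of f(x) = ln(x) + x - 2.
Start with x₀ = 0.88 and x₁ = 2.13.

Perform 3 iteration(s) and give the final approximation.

f(x) = ln(x) + x - 2
x₀ = 0.88, x₁ = 2.13

Secant formula: x_{n+1} = x_n - f(x_n)(x_n - x_{n-1})/(f(x_n) - f(x_{n-1}))

Iteration 1:
  f(0.880000) = -1.247833
  f(2.130000) = 0.886122
  x_2 = 2.130000 - 0.886122×(2.130000 - 0.880000)/(0.886122 - (-1.247833))
       = 1.610939
Iteration 2:
  f(2.130000) = 0.886122
  f(1.610939) = 0.087757
  x_3 = 1.610939 - 0.087757×(1.610939 - 2.130000)/(0.087757 - 0.886122)
       = 1.553884
Iteration 3:
  f(1.610939) = 0.087757
  f(1.553884) = -0.005359
  x_4 = 1.553884 - (-0.005359)×(1.553884 - 1.610939)/(-0.005359 - 0.087757)
       = 1.557167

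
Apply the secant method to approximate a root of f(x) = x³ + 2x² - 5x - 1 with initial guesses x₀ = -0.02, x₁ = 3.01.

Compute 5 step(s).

f(x) = x³ + 2x² - 5x - 1
x₀ = -0.02, x₁ = 3.01

Secant formula: x_{n+1} = x_n - f(x_n)(x_n - x_{n-1})/(f(x_n) - f(x_{n-1}))

Iteration 1:
  f(-0.020000) = -0.899208
  f(3.010000) = 29.341101
  x_2 = 3.010000 - 29.341101×(3.010000 - (-0.020000))/(29.341101 - (-0.899208))
       = 0.070098
Iteration 2:
  f(3.010000) = 29.341101
  f(0.070098) = -1.340319
  x_3 = 0.070098 - (-1.340319)×(0.070098 - 3.010000)/(-1.340319 - 29.341101)
       = 0.198528
Iteration 3:
  f(0.070098) = -1.340319
  f(0.198528) = -1.905989
  x_4 = 0.198528 - (-1.905989)×(0.198528 - 0.070098)/(-1.905989 - (-1.340319))
       = -0.234208
Iteration 4:
  f(0.198528) = -1.905989
  f(-0.234208) = 0.267901
  x_5 = -0.234208 - 0.267901×(-0.234208 - 0.198528)/(0.267901 - (-1.905989))
       = -0.180880
Iteration 5:
  f(-0.234208) = 0.267901
  f(-0.180880) = -0.036085
  x_6 = -0.180880 - (-0.036085)×(-0.180880 - (-0.234208))/(-0.036085 - 0.267901)
       = -0.187210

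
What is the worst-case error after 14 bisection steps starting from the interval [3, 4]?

Bisection error bound: |error| ≤ (b-a)/2^n
|error| ≤ (4 - 3)/2^14 = 1/2^14
|error| ≤ 0.0000610352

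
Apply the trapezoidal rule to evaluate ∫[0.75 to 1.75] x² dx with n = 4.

f(x) = x²
a = 0.75, b = 1.75, n = 4
h = (b - a)/n = 0.250000

Trapezoidal rule: (h/2)[f(x₀) + 2f(x₁) + 2f(x₂) + ... + f(xₙ)]

x_0 = 0.7500, f(x_0) = 0.562500, coefficient = 1
x_1 = 1.0000, f(x_1) = 1.000000, coefficient = 2
x_2 = 1.2500, f(x_2) = 1.562500, coefficient = 2
x_3 = 1.5000, f(x_3) = 2.250000, coefficient = 2
x_4 = 1.7500, f(x_4) = 3.062500, coefficient = 1

I ≈ (0.250000/2) × 13.250000 = 1.656250
Exact value: 1.645833
Error: 0.010417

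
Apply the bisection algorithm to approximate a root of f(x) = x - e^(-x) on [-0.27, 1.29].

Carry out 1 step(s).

f(x) = x - e^(-x)
Initial interval: [-0.27, 1.29]

Iteration 1:
  c_1 = (-0.270000 + 1.290000)/2 = 0.510000
  f(c_1) = f(0.510000) = -0.090496
  f(a) × f(c) ≥ 0, new interval: [0.510000, 1.290000]

After 1 iteration(s), the approximation is c_1 = 0.510000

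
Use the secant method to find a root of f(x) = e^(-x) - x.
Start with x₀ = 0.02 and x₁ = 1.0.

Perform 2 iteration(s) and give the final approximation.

f(x) = e^(-x) - x
x₀ = 0.02, x₁ = 1.0

Secant formula: x_{n+1} = x_n - f(x_n)(x_n - x_{n-1})/(f(x_n) - f(x_{n-1}))

Iteration 1:
  f(0.020000) = 0.960199
  f(1.000000) = -0.632121
  x_2 = 1.000000 - (-0.632121)×(1.000000 - 0.020000)/(-0.632121 - 0.960199)
       = 0.610959
Iteration 2:
  f(1.000000) = -0.632121
  f(0.610959) = -0.068128
  x_3 = 0.610959 - (-0.068128)×(0.610959 - 1.000000)/(-0.068128 - (-0.632121))
       = 0.563964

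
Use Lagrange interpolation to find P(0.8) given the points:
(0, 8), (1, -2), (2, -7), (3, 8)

Lagrange interpolation formula:
P(x) = Σ yᵢ × Lᵢ(x)
where Lᵢ(x) = Π_{j≠i} (x - xⱼ)/(xᵢ - xⱼ)

L_0(0.8) = (0.8 - 1)/(0 - 1) × (0.8 - 2)/(0 - 2) × (0.8 - 3)/(0 - 3) = 0.088000
L_1(0.8) = (0.8 - 0)/(1 - 0) × (0.8 - 2)/(1 - 2) × (0.8 - 3)/(1 - 3) = 1.056000
L_2(0.8) = (0.8 - 0)/(2 - 0) × (0.8 - 1)/(2 - 1) × (0.8 - 3)/(2 - 3) = -0.176000
L_3(0.8) = (0.8 - 0)/(3 - 0) × (0.8 - 1)/(3 - 1) × (0.8 - 2)/(3 - 2) = 0.032000

P(0.8) = 8×L_0(0.8) + (-2)×L_1(0.8) + (-7)×L_2(0.8) + 8×L_3(0.8)
P(0.8) = 0.080000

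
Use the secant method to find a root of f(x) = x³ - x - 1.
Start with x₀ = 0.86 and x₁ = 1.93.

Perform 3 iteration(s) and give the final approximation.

f(x) = x³ - x - 1
x₀ = 0.86, x₁ = 1.93

Secant formula: x_{n+1} = x_n - f(x_n)(x_n - x_{n-1})/(f(x_n) - f(x_{n-1}))

Iteration 1:
  f(0.860000) = -1.223944
  f(1.930000) = 4.259057
  x_2 = 1.930000 - 4.259057×(1.930000 - 0.860000)/(4.259057 - (-1.223944))
       = 1.098851
Iteration 2:
  f(1.930000) = 4.259057
  f(1.098851) = -0.772018
  x_3 = 1.098851 - (-0.772018)×(1.098851 - 1.930000)/(-0.772018 - 4.259057)
       = 1.226391
Iteration 3:
  f(1.098851) = -0.772018
  f(1.226391) = -0.381857
  x_4 = 1.226391 - (-0.381857)×(1.226391 - 1.098851)/(-0.381857 - (-0.772018))
       = 1.351216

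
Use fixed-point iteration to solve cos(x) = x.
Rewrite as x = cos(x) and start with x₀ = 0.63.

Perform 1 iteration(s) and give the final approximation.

Equation: cos(x) = x
Fixed-point form: x = cos(x)
x₀ = 0.63

x_1 = g(0.630000) = 0.808028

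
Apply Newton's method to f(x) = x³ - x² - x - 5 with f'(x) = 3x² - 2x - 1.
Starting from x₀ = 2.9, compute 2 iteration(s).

f(x) = x³ - x² - x - 5
f'(x) = 3x² - 2x - 1
x₀ = 2.9

Newton-Raphson formula: x_{n+1} = x_n - f(x_n)/f'(x_n)

Iteration 1:
  f(2.900000) = 8.079000
  f'(2.900000) = 18.430000
  x_1 = 2.900000 - 8.079000/18.430000 = 2.461639
Iteration 2:
  f(2.461639) = 1.395401
  f'(2.461639) = 12.255717
  x_2 = 2.461639 - 1.395401/12.255717 = 2.347781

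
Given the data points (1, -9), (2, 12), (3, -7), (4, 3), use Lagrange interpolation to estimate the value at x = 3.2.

Lagrange interpolation formula:
P(x) = Σ yᵢ × Lᵢ(x)
where Lᵢ(x) = Π_{j≠i} (x - xⱼ)/(xᵢ - xⱼ)

L_0(3.2) = (3.2 - 2)/(1 - 2) × (3.2 - 3)/(1 - 3) × (3.2 - 4)/(1 - 4) = 0.032000
L_1(3.2) = (3.2 - 1)/(2 - 1) × (3.2 - 3)/(2 - 3) × (3.2 - 4)/(2 - 4) = -0.176000
L_2(3.2) = (3.2 - 1)/(3 - 1) × (3.2 - 2)/(3 - 2) × (3.2 - 4)/(3 - 4) = 1.056000
L_3(3.2) = (3.2 - 1)/(4 - 1) × (3.2 - 2)/(4 - 2) × (3.2 - 3)/(4 - 3) = 0.088000

P(3.2) = (-9)×L_0(3.2) + 12×L_1(3.2) + (-7)×L_2(3.2) + 3×L_3(3.2)
P(3.2) = -9.528000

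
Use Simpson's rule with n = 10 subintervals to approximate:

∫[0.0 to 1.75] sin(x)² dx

f(x) = sin(x)²
a = 0.0, b = 1.75, n = 10
h = (b - a)/n = 0.175000

Simpson's rule: (h/3)[f(x₀) + 4f(x₁) + 2f(x₂) + ... + f(xₙ)]

x_0 = 0.0000, f(x_0) = 0.000000, coefficient = 1
x_1 = 0.1750, f(x_1) = 0.030314, coefficient = 4
x_2 = 0.3500, f(x_2) = 0.117579, coefficient = 2
x_3 = 0.5250, f(x_3) = 0.251214, coefficient = 4
x_4 = 0.7000, f(x_4) = 0.415016, coefficient = 2
x_5 = 0.8750, f(x_5) = 0.589123, coefficient = 4
x_6 = 1.0500, f(x_6) = 0.752423, coefficient = 2
x_7 = 1.2250, f(x_7) = 0.885116, coefficient = 4
x_8 = 1.4000, f(x_8) = 0.971111, coefficient = 2
x_9 = 1.5750, f(x_9) = 0.999982, coefficient = 4
x_10 = 1.7500, f(x_10) = 0.968228, coefficient = 1

I ≈ (0.175000/3) × 16.503484 = 0.962703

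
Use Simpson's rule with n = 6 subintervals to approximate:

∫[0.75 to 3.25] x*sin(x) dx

f(x) = x*sin(x)
a = 0.75, b = 3.25, n = 6
h = (b - a)/n = 0.416667

Simpson's rule: (h/3)[f(x₀) + 4f(x₁) + 2f(x₂) + ... + f(xₙ)]

x_0 = 0.7500, f(x_0) = 0.511229, coefficient = 1
x_1 = 1.1667, f(x_1) = 1.072686, coefficient = 4
x_2 = 1.5833, f(x_2) = 1.583209, coefficient = 2
x_3 = 2.0000, f(x_3) = 1.818595, coefficient = 4
x_4 = 2.4167, f(x_4) = 1.602443, coefficient = 2
x_5 = 2.8333, f(x_5) = 0.859635, coefficient = 4
x_6 = 3.2500, f(x_6) = -0.351634, coefficient = 1

I ≈ (0.416667/3) × 21.534561 = 2.990911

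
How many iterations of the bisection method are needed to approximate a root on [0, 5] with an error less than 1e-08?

We need (b-a)/2^n ≤ 1e-08
(5 - 0)/2^n ≤ 1e-08
5/2^n ≤ 1e-08
2^n ≥ 500000000
n ≥ log₂(500000000) = 28.90
n ≥ 29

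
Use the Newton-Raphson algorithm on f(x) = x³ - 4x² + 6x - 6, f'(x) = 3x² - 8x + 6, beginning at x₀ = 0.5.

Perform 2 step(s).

f(x) = x³ - 4x² + 6x - 6
f'(x) = 3x² - 8x + 6
x₀ = 0.5

Newton-Raphson formula: x_{n+1} = x_n - f(x_n)/f'(x_n)

Iteration 1:
  f(0.500000) = -3.875000
  f'(0.500000) = 2.750000
  x_1 = 0.500000 - (-3.875000)/2.750000 = 1.909091
Iteration 2:
  f(1.909091) = -2.166041
  f'(1.909091) = 1.661157
  x_2 = 1.909091 - (-2.166041)/1.661157 = 3.213026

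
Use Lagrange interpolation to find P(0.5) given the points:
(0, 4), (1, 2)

Lagrange interpolation formula:
P(x) = Σ yᵢ × Lᵢ(x)
where Lᵢ(x) = Π_{j≠i} (x - xⱼ)/(xᵢ - xⱼ)

L_0(0.5) = (0.5 - 1)/(0 - 1) = 0.500000
L_1(0.5) = (0.5 - 0)/(1 - 0) = 0.500000

P(0.5) = 4×L_0(0.5) + 2×L_1(0.5)
P(0.5) = 3.000000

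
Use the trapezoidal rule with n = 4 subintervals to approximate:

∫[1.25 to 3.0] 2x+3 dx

f(x) = 2x+3
a = 1.25, b = 3.0, n = 4
h = (b - a)/n = 0.437500

Trapezoidal rule: (h/2)[f(x₀) + 2f(x₁) + 2f(x₂) + ... + f(xₙ)]

x_0 = 1.2500, f(x_0) = 5.500000, coefficient = 1
x_1 = 1.6875, f(x_1) = 6.375000, coefficient = 2
x_2 = 2.1250, f(x_2) = 7.250000, coefficient = 2
x_3 = 2.5625, f(x_3) = 8.125000, coefficient = 2
x_4 = 3.0000, f(x_4) = 9.000000, coefficient = 1

I ≈ (0.437500/2) × 58.000000 = 12.687500
Exact value: 12.687500
Error: 0.000000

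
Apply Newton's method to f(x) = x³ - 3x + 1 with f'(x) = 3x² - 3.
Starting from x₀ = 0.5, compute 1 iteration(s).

f(x) = x³ - 3x + 1
f'(x) = 3x² - 3
x₀ = 0.5

Newton-Raphson formula: x_{n+1} = x_n - f(x_n)/f'(x_n)

Iteration 1:
  f(0.500000) = -0.375000
  f'(0.500000) = -2.250000
  x_1 = 0.500000 - (-0.375000)/(-2.250000) = 0.333333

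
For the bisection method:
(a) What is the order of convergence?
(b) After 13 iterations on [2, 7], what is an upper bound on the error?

(a) Bisection has linear (order 1) convergence; the error is halved each step.

(b) Error bound = (b-a)/2^n = (7 - 2)/2^{13}
    = 5/2^{13}

(a) 1 (linear); (b) error ≤ 6.10e-04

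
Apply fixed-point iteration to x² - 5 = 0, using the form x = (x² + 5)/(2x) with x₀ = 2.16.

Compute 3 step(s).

Equation: x² - 5 = 0
Fixed-point form: x = (x² + 5)/(2x)
x₀ = 2.16

x_1 = g(2.160000) = 2.237407
x_2 = g(2.237407) = 2.236068
x_3 = g(2.236068) = 2.236068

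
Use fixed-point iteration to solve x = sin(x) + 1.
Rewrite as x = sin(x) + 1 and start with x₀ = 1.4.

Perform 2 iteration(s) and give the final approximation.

Equation: x = sin(x) + 1
Fixed-point form: x = sin(x) + 1
x₀ = 1.4

x_1 = g(1.400000) = 1.985450
x_2 = g(1.985450) = 1.915256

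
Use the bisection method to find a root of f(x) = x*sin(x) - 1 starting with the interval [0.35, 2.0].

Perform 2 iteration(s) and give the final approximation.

f(x) = x*sin(x) - 1
Initial interval: [0.35, 2.0]

Iteration 1:
  c_1 = (0.350000 + 2.000000)/2 = 1.175000
  f(c_1) = f(1.175000) = 0.084161
  f(a) × f(c) < 0, new interval: [0.350000, 1.175000]
Iteration 2:
  c_2 = (0.350000 + 1.175000)/2 = 0.762500
  f(c_2) = f(0.762500) = -0.473317
  f(a) × f(c) ≥ 0, new interval: [0.762500, 1.175000]

After 2 iteration(s), the approximation is c_2 = 0.762500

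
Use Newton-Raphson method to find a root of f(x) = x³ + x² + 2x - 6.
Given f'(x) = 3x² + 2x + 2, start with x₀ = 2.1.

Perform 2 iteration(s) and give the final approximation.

f(x) = x³ + x² + 2x - 6
f'(x) = 3x² + 2x + 2
x₀ = 2.1

Newton-Raphson formula: x_{n+1} = x_n - f(x_n)/f'(x_n)

Iteration 1:
  f(2.100000) = 11.871000
  f'(2.100000) = 19.430000
  x_1 = 2.100000 - 11.871000/19.430000 = 1.489038
Iteration 2:
  f(1.489038) = 2.496851
  f'(1.489038) = 11.629774
  x_2 = 1.489038 - 2.496851/11.629774 = 1.274343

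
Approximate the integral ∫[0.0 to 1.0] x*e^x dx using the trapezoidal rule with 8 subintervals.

f(x) = x*e^x
a = 0.0, b = 1.0, n = 8
h = (b - a)/n = 0.125000

Trapezoidal rule: (h/2)[f(x₀) + 2f(x₁) + 2f(x₂) + ... + f(xₙ)]

x_0 = 0.0000, f(x_0) = 0.000000, coefficient = 1
x_1 = 0.1250, f(x_1) = 0.141644, coefficient = 2
x_2 = 0.2500, f(x_2) = 0.321006, coefficient = 2
x_3 = 0.3750, f(x_3) = 0.545622, coefficient = 2
x_4 = 0.5000, f(x_4) = 0.824361, coefficient = 2
x_5 = 0.6250, f(x_5) = 1.167654, coefficient = 2
x_6 = 0.7500, f(x_6) = 1.587750, coefficient = 2
x_7 = 0.8750, f(x_7) = 2.099016, coefficient = 2
x_8 = 1.0000, f(x_8) = 2.718282, coefficient = 1

I ≈ (0.125000/2) × 16.092386 = 1.005774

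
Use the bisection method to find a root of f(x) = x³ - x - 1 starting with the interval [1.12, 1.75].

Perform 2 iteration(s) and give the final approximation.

f(x) = x³ - x - 1
Initial interval: [1.12, 1.75]

Iteration 1:
  c_1 = (1.120000 + 1.750000)/2 = 1.435000
  f(c_1) = f(1.435000) = 0.519988
  f(a) × f(c) < 0, new interval: [1.120000, 1.435000]
Iteration 2:
  c_2 = (1.120000 + 1.435000)/2 = 1.277500
  f(c_2) = f(1.277500) = -0.192612
  f(a) × f(c) ≥ 0, new interval: [1.277500, 1.435000]

After 2 iteration(s), the approximation is c_2 = 1.277500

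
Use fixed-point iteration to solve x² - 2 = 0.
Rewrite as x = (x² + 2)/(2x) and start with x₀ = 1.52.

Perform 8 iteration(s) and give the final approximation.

Equation: x² - 2 = 0
Fixed-point form: x = (x² + 2)/(2x)
x₀ = 1.52

x_1 = g(1.520000) = 1.417895
x_2 = g(1.417895) = 1.414218
x_3 = g(1.414218) = 1.414214
x_4 = g(1.414214) = 1.414214
x_5 = g(1.414214) = 1.414214
x_6 = g(1.414214) = 1.414214
x_7 = g(1.414214) = 1.414214
x_8 = g(1.414214) = 1.414214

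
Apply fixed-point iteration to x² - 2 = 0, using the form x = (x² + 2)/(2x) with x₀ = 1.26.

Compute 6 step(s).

Equation: x² - 2 = 0
Fixed-point form: x = (x² + 2)/(2x)
x₀ = 1.26

x_1 = g(1.260000) = 1.423651
x_2 = g(1.423651) = 1.414245
x_3 = g(1.414245) = 1.414214
x_4 = g(1.414214) = 1.414214
x_5 = g(1.414214) = 1.414214
x_6 = g(1.414214) = 1.414214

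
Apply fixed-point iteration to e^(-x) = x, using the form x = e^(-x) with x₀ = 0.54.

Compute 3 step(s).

Equation: e^(-x) = x
Fixed-point form: x = e^(-x)
x₀ = 0.54

x_1 = g(0.540000) = 0.582748
x_2 = g(0.582748) = 0.558362
x_3 = g(0.558362) = 0.572146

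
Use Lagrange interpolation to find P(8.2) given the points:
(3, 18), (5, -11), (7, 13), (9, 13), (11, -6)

Lagrange interpolation formula:
P(x) = Σ yᵢ × Lᵢ(x)
where Lᵢ(x) = Π_{j≠i} (x - xⱼ)/(xᵢ - xⱼ)

L_0(8.2) = (8.2 - 5)/(3 - 5) × (8.2 - 7)/(3 - 7) × (8.2 - 9)/(3 - 9) × (8.2 - 11)/(3 - 11) = 0.022400
L_1(8.2) = (8.2 - 3)/(5 - 3) × (8.2 - 7)/(5 - 7) × (8.2 - 9)/(5 - 9) × (8.2 - 11)/(5 - 11) = -0.145600
L_2(8.2) = (8.2 - 3)/(7 - 3) × (8.2 - 5)/(7 - 5) × (8.2 - 9)/(7 - 9) × (8.2 - 11)/(7 - 11) = 0.582400
L_3(8.2) = (8.2 - 3)/(9 - 3) × (8.2 - 5)/(9 - 5) × (8.2 - 7)/(9 - 7) × (8.2 - 11)/(9 - 11) = 0.582400
L_4(8.2) = (8.2 - 3)/(11 - 3) × (8.2 - 5)/(11 - 5) × (8.2 - 7)/(11 - 7) × (8.2 - 9)/(11 - 9) = -0.041600

P(8.2) = 18×L_0(8.2) + (-11)×L_1(8.2) + 13×L_2(8.2) + 13×L_3(8.2) + (-6)×L_4(8.2)
P(8.2) = 17.396800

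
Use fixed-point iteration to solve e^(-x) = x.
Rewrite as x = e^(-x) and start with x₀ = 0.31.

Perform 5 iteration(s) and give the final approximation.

Equation: e^(-x) = x
Fixed-point form: x = e^(-x)
x₀ = 0.31

x_1 = g(0.310000) = 0.733447
x_2 = g(0.733447) = 0.480251
x_3 = g(0.480251) = 0.618628
x_4 = g(0.618628) = 0.538683
x_5 = g(0.538683) = 0.583516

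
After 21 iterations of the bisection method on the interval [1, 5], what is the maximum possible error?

Bisection error bound: |error| ≤ (b-a)/2^n
|error| ≤ (5 - 1)/2^21 = 4/2^21
|error| ≤ 0.0000019073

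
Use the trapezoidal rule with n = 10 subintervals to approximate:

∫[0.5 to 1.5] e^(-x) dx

f(x) = e^(-x)
a = 0.5, b = 1.5, n = 10
h = (b - a)/n = 0.100000

Trapezoidal rule: (h/2)[f(x₀) + 2f(x₁) + 2f(x₂) + ... + f(xₙ)]

x_0 = 0.5000, f(x_0) = 0.606531, coefficient = 1
x_1 = 0.6000, f(x_1) = 0.548812, coefficient = 2
x_2 = 0.7000, f(x_2) = 0.496585, coefficient = 2
x_3 = 0.8000, f(x_3) = 0.449329, coefficient = 2
x_4 = 0.9000, f(x_4) = 0.406570, coefficient = 2
x_5 = 1.0000, f(x_5) = 0.367879, coefficient = 2
x_6 = 1.1000, f(x_6) = 0.332871, coefficient = 2
x_7 = 1.2000, f(x_7) = 0.301194, coefficient = 2
x_8 = 1.3000, f(x_8) = 0.272532, coefficient = 2
x_9 = 1.4000, f(x_9) = 0.246597, coefficient = 2
x_10 = 1.5000, f(x_10) = 0.223130, coefficient = 1

I ≈ (0.100000/2) × 7.674399 = 0.383720
Exact value: 0.383400
Error: 0.000319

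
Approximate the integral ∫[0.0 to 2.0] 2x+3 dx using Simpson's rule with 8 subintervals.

f(x) = 2x+3
a = 0.0, b = 2.0, n = 8
h = (b - a)/n = 0.250000

Simpson's rule: (h/3)[f(x₀) + 4f(x₁) + 2f(x₂) + ... + f(xₙ)]

x_0 = 0.0000, f(x_0) = 3.000000, coefficient = 1
x_1 = 0.2500, f(x_1) = 3.500000, coefficient = 4
x_2 = 0.5000, f(x_2) = 4.000000, coefficient = 2
x_3 = 0.7500, f(x_3) = 4.500000, coefficient = 4
x_4 = 1.0000, f(x_4) = 5.000000, coefficient = 2
x_5 = 1.2500, f(x_5) = 5.500000, coefficient = 4
x_6 = 1.5000, f(x_6) = 6.000000, coefficient = 2
x_7 = 1.7500, f(x_7) = 6.500000, coefficient = 4
x_8 = 2.0000, f(x_8) = 7.000000, coefficient = 1

I ≈ (0.250000/3) × 120.000000 = 10.000000
Exact value: 10.000000
Error: 0.000000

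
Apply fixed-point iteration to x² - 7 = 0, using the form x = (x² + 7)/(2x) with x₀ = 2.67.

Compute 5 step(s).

Equation: x² - 7 = 0
Fixed-point form: x = (x² + 7)/(2x)
x₀ = 2.67

x_1 = g(2.670000) = 2.645861
x_2 = g(2.645861) = 2.645751
x_3 = g(2.645751) = 2.645751
x_4 = g(2.645751) = 2.645751
x_5 = g(2.645751) = 2.645751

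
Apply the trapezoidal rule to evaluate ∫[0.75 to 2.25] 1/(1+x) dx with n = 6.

f(x) = 1/(1+x)
a = 0.75, b = 2.25, n = 6
h = (b - a)/n = 0.250000

Trapezoidal rule: (h/2)[f(x₀) + 2f(x₁) + 2f(x₂) + ... + f(xₙ)]

x_0 = 0.7500, f(x_0) = 0.571429, coefficient = 1
x_1 = 1.0000, f(x_1) = 0.500000, coefficient = 2
x_2 = 1.2500, f(x_2) = 0.444444, coefficient = 2
x_3 = 1.5000, f(x_3) = 0.400000, coefficient = 2
x_4 = 1.7500, f(x_4) = 0.363636, coefficient = 2
x_5 = 2.0000, f(x_5) = 0.333333, coefficient = 2
x_6 = 2.2500, f(x_6) = 0.307692, coefficient = 1

I ≈ (0.250000/2) × 4.961949 = 0.620244
Exact value: 0.619039
Error: 0.001204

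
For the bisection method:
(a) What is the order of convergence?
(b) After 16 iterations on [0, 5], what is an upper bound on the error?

(a) Bisection has linear (order 1) convergence; the error is halved each step.

(b) Error bound = (b-a)/2^n = (5 - 0)/2^{16}
    = 5/2^{16}

(a) 1 (linear); (b) error ≤ 7.63e-05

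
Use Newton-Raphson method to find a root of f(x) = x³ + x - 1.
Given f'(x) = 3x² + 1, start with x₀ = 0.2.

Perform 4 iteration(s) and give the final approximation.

f(x) = x³ + x - 1
f'(x) = 3x² + 1
x₀ = 0.2

Newton-Raphson formula: x_{n+1} = x_n - f(x_n)/f'(x_n)

Iteration 1:
  f(0.200000) = -0.792000
  f'(0.200000) = 1.120000
  x_1 = 0.200000 - (-0.792000)/1.120000 = 0.907143
Iteration 2:
  f(0.907143) = 0.653638
  f'(0.907143) = 3.468724
  x_2 = 0.907143 - 0.653638/3.468724 = 0.718705
Iteration 3:
  f(0.718705) = 0.089943
  f'(0.718705) = 2.549612
  x_3 = 0.718705 - 0.089943/2.549612 = 0.683428
Iteration 4:
  f(0.683428) = 0.002639
  f'(0.683428) = 2.401222
  x_4 = 0.683428 - 0.002639/2.401222 = 0.682329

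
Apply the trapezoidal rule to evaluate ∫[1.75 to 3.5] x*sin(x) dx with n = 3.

f(x) = x*sin(x)
a = 1.75, b = 3.5, n = 3
h = (b - a)/n = 0.583333

Trapezoidal rule: (h/2)[f(x₀) + 2f(x₁) + 2f(x₂) + ... + f(xₙ)]

x_0 = 1.7500, f(x_0) = 1.721975, coefficient = 1
x_1 = 2.3333, f(x_1) = 1.687200, coefficient = 2
x_2 = 2.9167, f(x_2) = 0.650516, coefficient = 2
x_3 = 3.5000, f(x_3) = -1.227741, coefficient = 1

I ≈ (0.583333/2) × 5.169668 = 1.507820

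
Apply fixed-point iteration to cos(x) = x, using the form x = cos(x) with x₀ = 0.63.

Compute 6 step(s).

Equation: cos(x) = x
Fixed-point form: x = cos(x)
x₀ = 0.63

x_1 = g(0.630000) = 0.808028
x_2 = g(0.808028) = 0.690926
x_3 = g(0.690926) = 0.770656
x_4 = g(0.770656) = 0.717454
x_5 = g(0.717454) = 0.753482
x_6 = g(0.753482) = 0.729311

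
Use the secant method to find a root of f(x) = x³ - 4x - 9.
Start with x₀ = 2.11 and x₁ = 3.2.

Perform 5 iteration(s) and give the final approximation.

f(x) = x³ - 4x - 9
x₀ = 2.11, x₁ = 3.2

Secant formula: x_{n+1} = x_n - f(x_n)(x_n - x_{n-1})/(f(x_n) - f(x_{n-1}))

Iteration 1:
  f(2.110000) = -8.046069
  f(3.200000) = 10.968000
  x_2 = 3.200000 - 10.968000×(3.200000 - 2.110000)/(10.968000 - (-8.046069))
       = 2.571249
Iteration 2:
  f(3.200000) = 10.968000
  f(2.571249) = -2.285647
  x_3 = 2.571249 - (-2.285647)×(2.571249 - 3.200000)/(-2.285647 - 10.968000)
       = 2.679680
Iteration 3:
  f(2.571249) = -2.285647
  f(2.679680) = -0.476791
  x_4 = 2.679680 - (-0.476791)×(2.679680 - 2.571249)/(-0.476791 - (-2.285647))
       = 2.708260
Iteration 4:
  f(2.679680) = -0.476791
  f(2.708260) = 0.031168
  x_5 = 2.708260 - 0.031168×(2.708260 - 2.679680)/(0.031168 - (-0.476791))
       = 2.706507
Iteration 5:
  f(2.708260) = 0.031168
  f(2.706507) = -0.000381
  x_6 = 2.706507 - (-0.000381)×(2.706507 - 2.708260)/(-0.000381 - 0.031168)
       = 2.706528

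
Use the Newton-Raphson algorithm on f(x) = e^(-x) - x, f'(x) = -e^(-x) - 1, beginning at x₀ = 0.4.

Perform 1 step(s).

f(x) = e^(-x) - x
f'(x) = -e^(-x) - 1
x₀ = 0.4

Newton-Raphson formula: x_{n+1} = x_n - f(x_n)/f'(x_n)

Iteration 1:
  f(0.400000) = 0.270320
  f'(0.400000) = -1.670320
  x_1 = 0.400000 - 0.270320/(-1.670320) = 0.561837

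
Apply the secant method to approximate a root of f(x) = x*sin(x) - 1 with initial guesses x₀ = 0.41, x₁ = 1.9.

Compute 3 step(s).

f(x) = x*sin(x) - 1
x₀ = 0.41, x₁ = 1.9

Secant formula: x_{n+1} = x_n - f(x_n)(x_n - x_{n-1})/(f(x_n) - f(x_{n-1}))

Iteration 1:
  f(0.410000) = -0.836570
  f(1.900000) = 0.797970
  x_2 = 1.900000 - 0.797970×(1.900000 - 0.410000)/(0.797970 - (-0.836570))
       = 1.172593
Iteration 2:
  f(1.900000) = 0.797970
  f(1.172593) = 0.080849
  x_3 = 1.172593 - 0.080849×(1.172593 - 1.900000)/(0.080849 - 0.797970)
       = 1.090585
Iteration 3:
  f(1.172593) = 0.080849
  f(1.090585) = -0.032763
  x_4 = 1.090585 - (-0.032763)×(1.090585 - 1.172593)/(-0.032763 - 0.080849)
       = 1.114234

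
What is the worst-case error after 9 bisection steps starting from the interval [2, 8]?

Bisection error bound: |error| ≤ (b-a)/2^n
|error| ≤ (8 - 2)/2^9 = 6/2^9
|error| ≤ 0.0117187500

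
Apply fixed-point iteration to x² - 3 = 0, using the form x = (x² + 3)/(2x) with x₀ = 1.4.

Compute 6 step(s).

Equation: x² - 3 = 0
Fixed-point form: x = (x² + 3)/(2x)
x₀ = 1.4

x_1 = g(1.400000) = 1.771429
x_2 = g(1.771429) = 1.732488
x_3 = g(1.732488) = 1.732051
x_4 = g(1.732051) = 1.732051
x_5 = g(1.732051) = 1.732051
x_6 = g(1.732051) = 1.732051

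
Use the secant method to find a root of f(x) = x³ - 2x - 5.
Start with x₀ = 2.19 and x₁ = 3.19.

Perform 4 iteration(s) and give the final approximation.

f(x) = x³ - 2x - 5
x₀ = 2.19, x₁ = 3.19

Secant formula: x_{n+1} = x_n - f(x_n)(x_n - x_{n-1})/(f(x_n) - f(x_{n-1}))

Iteration 1:
  f(2.190000) = 1.123459
  f(3.190000) = 21.081759
  x_2 = 3.190000 - 21.081759×(3.190000 - 2.190000)/(21.081759 - 1.123459)
       = 2.133710
Iteration 2:
  f(3.190000) = 21.081759
  f(2.133710) = 0.446757
  x_3 = 2.133710 - 0.446757×(2.133710 - 3.190000)/(0.446757 - 21.081759)
       = 2.110841
Iteration 3:
  f(2.133710) = 0.446757
  f(2.110841) = 0.183481
  x_4 = 2.110841 - 0.183481×(2.110841 - 2.133710)/(0.183481 - 0.446757)
       = 2.094903
Iteration 4:
  f(2.110841) = 0.183481
  f(2.094903) = 0.003921
  x_5 = 2.094903 - 0.003921×(2.094903 - 2.110841)/(0.003921 - 0.183481)
       = 2.094555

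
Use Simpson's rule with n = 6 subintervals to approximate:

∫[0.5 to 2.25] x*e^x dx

f(x) = x*e^x
a = 0.5, b = 2.25, n = 6
h = (b - a)/n = 0.291667

Simpson's rule: (h/3)[f(x₀) + 4f(x₁) + 2f(x₂) + ... + f(xₙ)]

x_0 = 0.5000, f(x_0) = 0.824361, coefficient = 1
x_1 = 0.7917, f(x_1) = 1.747265, coefficient = 4
x_2 = 1.0833, f(x_2) = 3.200721, coefficient = 2
x_3 = 1.3750, f(x_3) = 5.438230, coefficient = 4
x_4 = 1.6667, f(x_4) = 8.824150, coefficient = 2
x_5 = 1.9583, f(x_5) = 13.879697, coefficient = 4
x_6 = 2.2500, f(x_6) = 21.347406, coefficient = 1

I ≈ (0.291667/3) × 130.482278 = 12.685777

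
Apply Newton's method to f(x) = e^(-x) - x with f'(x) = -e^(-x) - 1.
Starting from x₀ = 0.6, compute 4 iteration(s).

f(x) = e^(-x) - x
f'(x) = -e^(-x) - 1
x₀ = 0.6

Newton-Raphson formula: x_{n+1} = x_n - f(x_n)/f'(x_n)

Iteration 1:
  f(0.600000) = -0.051188
  f'(0.600000) = -1.548812
  x_1 = 0.600000 - (-0.051188)/(-1.548812) = 0.566950
Iteration 2:
  f(0.566950) = 0.000303
  f'(0.566950) = -1.567253
  x_2 = 0.566950 - 0.000303/(-1.567253) = 0.567143
Iteration 3:
  f(0.567143) = 0.000000
  f'(0.567143) = -1.567143
  x_3 = 0.567143 - 0.000000/(-1.567143) = 0.567143
Iteration 4:
  f(0.567143) = 0.000000
  f'(0.567143) = -1.567143
  x_4 = 0.567143 - 0.000000/(-1.567143) = 0.567143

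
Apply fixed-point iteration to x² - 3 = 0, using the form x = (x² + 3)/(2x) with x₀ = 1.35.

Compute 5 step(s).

Equation: x² - 3 = 0
Fixed-point form: x = (x² + 3)/(2x)
x₀ = 1.35

x_1 = g(1.350000) = 1.786111
x_2 = g(1.786111) = 1.732869
x_3 = g(1.732869) = 1.732051
x_4 = g(1.732051) = 1.732051
x_5 = g(1.732051) = 1.732051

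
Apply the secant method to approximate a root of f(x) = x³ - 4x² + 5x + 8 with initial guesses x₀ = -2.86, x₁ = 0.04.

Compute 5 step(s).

f(x) = x³ - 4x² + 5x + 8
x₀ = -2.86, x₁ = 0.04

Secant formula: x_{n+1} = x_n - f(x_n)(x_n - x_{n-1})/(f(x_n) - f(x_{n-1}))

Iteration 1:
  f(-2.860000) = -62.412056
  f(0.040000) = 8.193664
  x_2 = 0.040000 - 8.193664×(0.040000 - (-2.860000))/(8.193664 - (-62.412056))
       = -0.296540
Iteration 2:
  f(0.040000) = 8.193664
  f(-0.296540) = 6.139482
  x_3 = -0.296540 - 6.139482×(-0.296540 - 0.040000)/(6.139482 - 8.193664)
       = -1.302380
Iteration 3:
  f(-0.296540) = 6.139482
  f(-1.302380) = -7.505766
  x_4 = -1.302380 - (-7.505766)×(-1.302380 - (-0.296540))/(-7.505766 - 6.139482)
       = -0.749103
Iteration 4:
  f(-1.302380) = -7.505766
  f(-0.749103) = 1.589500
  x_5 = -0.749103 - 1.589500×(-0.749103 - (-1.302380))/(1.589500 - (-7.505766))
       = -0.845794
Iteration 5:
  f(-0.749103) = 1.589500
  f(-0.845794) = 0.304500
  x_6 = -0.845794 - 0.304500×(-0.845794 - (-0.749103))/(0.304500 - 1.589500)
       = -0.868707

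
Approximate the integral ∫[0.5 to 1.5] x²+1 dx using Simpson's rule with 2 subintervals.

f(x) = x²+1
a = 0.5, b = 1.5, n = 2
h = (b - a)/n = 0.500000

Simpson's rule: (h/3)[f(x₀) + 4f(x₁) + 2f(x₂) + ... + f(xₙ)]

x_0 = 0.5000, f(x_0) = 1.250000, coefficient = 1
x_1 = 1.0000, f(x_1) = 2.000000, coefficient = 4
x_2 = 1.5000, f(x_2) = 3.250000, coefficient = 1

I ≈ (0.500000/3) × 12.500000 = 2.083333
Exact value: 2.083333
Error: 0.000000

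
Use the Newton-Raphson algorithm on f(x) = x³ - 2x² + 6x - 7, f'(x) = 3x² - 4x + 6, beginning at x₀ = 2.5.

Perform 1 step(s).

f(x) = x³ - 2x² + 6x - 7
f'(x) = 3x² - 4x + 6
x₀ = 2.5

Newton-Raphson formula: x_{n+1} = x_n - f(x_n)/f'(x_n)

Iteration 1:
  f(2.500000) = 11.125000
  f'(2.500000) = 14.750000
  x_1 = 2.500000 - 11.125000/14.750000 = 1.745763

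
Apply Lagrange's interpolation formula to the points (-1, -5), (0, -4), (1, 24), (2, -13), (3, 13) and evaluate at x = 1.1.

Lagrange interpolation formula:
P(x) = Σ yᵢ × Lᵢ(x)
where Lᵢ(x) = Π_{j≠i} (x - xⱼ)/(xᵢ - xⱼ)

L_0(1.1) = (1.1 - 0)/(-1 - 0) × (1.1 - 1)/(-1 - 1) × (1.1 - 2)/(-1 - 2) × (1.1 - 3)/(-1 - 3) = 0.007838
L_1(1.1) = (1.1 - (-1))/(0 - (-1)) × (1.1 - 1)/(0 - 1) × (1.1 - 2)/(0 - 2) × (1.1 - 3)/(0 - 3) = -0.059850
L_2(1.1) = (1.1 - (-1))/(1 - (-1)) × (1.1 - 0)/(1 - 0) × (1.1 - 2)/(1 - 2) × (1.1 - 3)/(1 - 3) = 0.987525
L_3(1.1) = (1.1 - (-1))/(2 - (-1)) × (1.1 - 0)/(2 - 0) × (1.1 - 1)/(2 - 1) × (1.1 - 3)/(2 - 3) = 0.073150
L_4(1.1) = (1.1 - (-1))/(3 - (-1)) × (1.1 - 0)/(3 - 0) × (1.1 - 1)/(3 - 1) × (1.1 - 2)/(3 - 2) = -0.008663

P(1.1) = (-5)×L_0(1.1) + (-4)×L_1(1.1) + 24×L_2(1.1) + (-13)×L_3(1.1) + 13×L_4(1.1)
P(1.1) = 22.837250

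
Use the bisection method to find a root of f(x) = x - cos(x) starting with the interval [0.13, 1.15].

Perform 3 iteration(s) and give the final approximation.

f(x) = x - cos(x)
Initial interval: [0.13, 1.15]

Iteration 1:
  c_1 = (0.130000 + 1.150000)/2 = 0.640000
  f(c_1) = f(0.640000) = -0.162096
  f(a) × f(c) ≥ 0, new interval: [0.640000, 1.150000]
Iteration 2:
  c_2 = (0.640000 + 1.150000)/2 = 0.895000
  f(c_2) = f(0.895000) = 0.269481
  f(a) × f(c) < 0, new interval: [0.640000, 0.895000]
Iteration 3:
  c_3 = (0.640000 + 0.895000)/2 = 0.767500
  f(c_3) = f(0.767500) = 0.047851
  f(a) × f(c) < 0, new interval: [0.640000, 0.767500]

After 3 iteration(s), the approximation is c_3 = 0.767500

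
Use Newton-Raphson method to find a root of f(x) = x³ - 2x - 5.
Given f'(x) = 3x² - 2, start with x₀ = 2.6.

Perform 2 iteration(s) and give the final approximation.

f(x) = x³ - 2x - 5
f'(x) = 3x² - 2
x₀ = 2.6

Newton-Raphson formula: x_{n+1} = x_n - f(x_n)/f'(x_n)

Iteration 1:
  f(2.600000) = 7.376000
  f'(2.600000) = 18.280000
  x_1 = 2.600000 - 7.376000/18.280000 = 2.196499
Iteration 2:
  f(2.196499) = 1.204247
  f'(2.196499) = 12.473822
  x_2 = 2.196499 - 1.204247/12.473822 = 2.099957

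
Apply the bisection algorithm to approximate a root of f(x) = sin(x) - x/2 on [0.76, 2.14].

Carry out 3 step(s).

f(x) = sin(x) - x/2
Initial interval: [0.76, 2.14]

Iteration 1:
  c_1 = (0.760000 + 2.140000)/2 = 1.450000
  f(c_1) = f(1.450000) = 0.267713
  f(a) × f(c) ≥ 0, new interval: [1.450000, 2.140000]
Iteration 2:
  c_2 = (1.450000 + 2.140000)/2 = 1.795000
  f(c_2) = f(1.795000) = 0.077471
  f(a) × f(c) ≥ 0, new interval: [1.795000, 2.140000]
Iteration 3:
  c_3 = (1.795000 + 2.140000)/2 = 1.967500
  f(c_3) = f(1.967500) = -0.061410
  f(a) × f(c) < 0, new interval: [1.795000, 1.967500]

After 3 iteration(s), the approximation is c_3 = 1.967500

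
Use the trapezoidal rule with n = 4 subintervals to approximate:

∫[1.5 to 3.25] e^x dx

f(x) = e^x
a = 1.5, b = 3.25, n = 4
h = (b - a)/n = 0.437500

Trapezoidal rule: (h/2)[f(x₀) + 2f(x₁) + 2f(x₂) + ... + f(xₙ)]

x_0 = 1.5000, f(x_0) = 4.481689, coefficient = 1
x_1 = 1.9375, f(x_1) = 6.941376, coefficient = 2
x_2 = 2.3750, f(x_2) = 10.751013, coefficient = 2
x_3 = 2.8125, f(x_3) = 16.651495, coefficient = 2
x_4 = 3.2500, f(x_4) = 25.790340, coefficient = 1

I ≈ (0.437500/2) × 98.959797 = 21.647456
Exact value: 21.308651
Error: 0.338805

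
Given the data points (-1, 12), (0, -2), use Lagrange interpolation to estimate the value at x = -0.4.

Lagrange interpolation formula:
P(x) = Σ yᵢ × Lᵢ(x)
where Lᵢ(x) = Π_{j≠i} (x - xⱼ)/(xᵢ - xⱼ)

L_0(-0.4) = (-0.4 - 0)/(-1 - 0) = 0.400000
L_1(-0.4) = (-0.4 - (-1))/(0 - (-1)) = 0.600000

P(-0.4) = 12×L_0(-0.4) + (-2)×L_1(-0.4)
P(-0.4) = 3.600000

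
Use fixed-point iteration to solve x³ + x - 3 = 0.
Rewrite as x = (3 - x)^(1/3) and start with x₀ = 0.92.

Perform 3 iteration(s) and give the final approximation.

Equation: x³ + x - 3 = 0
Fixed-point form: x = (3 - x)^(1/3)
x₀ = 0.92

x_1 = g(0.920000) = 1.276501
x_2 = g(1.276501) = 1.198957
x_3 = g(1.198957) = 1.216675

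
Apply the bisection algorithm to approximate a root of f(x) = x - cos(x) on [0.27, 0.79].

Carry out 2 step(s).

f(x) = x - cos(x)
Initial interval: [0.27, 0.79]

Iteration 1:
  c_1 = (0.270000 + 0.790000)/2 = 0.530000
  f(c_1) = f(0.530000) = -0.332807
  f(a) × f(c) ≥ 0, new interval: [0.530000, 0.790000]
Iteration 2:
  c_2 = (0.530000 + 0.790000)/2 = 0.660000
  f(c_2) = f(0.660000) = -0.129992
  f(a) × f(c) ≥ 0, new interval: [0.660000, 0.790000]

After 2 iteration(s), the approximation is c_2 = 0.660000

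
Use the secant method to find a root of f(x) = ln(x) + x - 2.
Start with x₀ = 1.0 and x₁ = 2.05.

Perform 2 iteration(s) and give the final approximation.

f(x) = ln(x) + x - 2
x₀ = 1.0, x₁ = 2.05

Secant formula: x_{n+1} = x_n - f(x_n)(x_n - x_{n-1})/(f(x_n) - f(x_{n-1}))

Iteration 1:
  f(1.000000) = -1.000000
  f(2.050000) = 0.767840
  x_2 = 2.050000 - 0.767840×(2.050000 - 1.000000)/(0.767840 - (-1.000000))
       = 1.593945
Iteration 2:
  f(2.050000) = 0.767840
  f(1.593945) = 0.060157
  x_3 = 1.593945 - 0.060157×(1.593945 - 2.050000)/(0.060157 - 0.767840)
       = 1.555178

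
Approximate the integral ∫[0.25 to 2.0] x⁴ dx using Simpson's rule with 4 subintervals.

f(x) = x⁴
a = 0.25, b = 2.0, n = 4
h = (b - a)/n = 0.437500

Simpson's rule: (h/3)[f(x₀) + 4f(x₁) + 2f(x₂) + ... + f(xₙ)]

x_0 = 0.2500, f(x_0) = 0.003906, coefficient = 1
x_1 = 0.6875, f(x_1) = 0.223404, coefficient = 4
x_2 = 1.1250, f(x_2) = 1.601807, coefficient = 2
x_3 = 1.5625, f(x_3) = 5.960464, coefficient = 4
x_4 = 2.0000, f(x_4) = 16.000000, coefficient = 1

I ≈ (0.437500/3) × 43.942993 = 6.408353
Exact value: 6.399805
Error: 0.008548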